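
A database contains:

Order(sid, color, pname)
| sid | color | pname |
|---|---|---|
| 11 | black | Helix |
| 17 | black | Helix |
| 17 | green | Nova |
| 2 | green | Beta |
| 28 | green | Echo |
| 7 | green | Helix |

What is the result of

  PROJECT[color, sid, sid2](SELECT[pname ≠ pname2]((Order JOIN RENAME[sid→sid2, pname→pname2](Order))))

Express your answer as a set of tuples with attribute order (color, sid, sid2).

ρ[sid→sid2, pname→pname2]: schema becomes (sid2, color, pname2); tuples unchanged.
Natural join on color: {(11, black, Helix, 11, Helix), (11, black, Helix, 17, Helix), (17, black, Helix, 11, Helix), (17, black, Helix, 17, Helix), (17, green, Nova, 17, Nova), (17, green, Nova, 2, Beta), (17, green, Nova, 28, Echo), (17, green, Nova, 7, Helix), (2, green, Beta, 17, Nova), (2, green, Beta, 2, Beta), (2, green, Beta, 28, Echo), (2, green, Beta, 7, Helix), (28, green, Echo, 17, Nova), (28, green, Echo, 2, Beta), (28, green, Echo, 28, Echo), (28, green, Echo, 7, Helix), (7, green, Helix, 17, Nova), (7, green, Helix, 2, Beta), (7, green, Helix, 28, Echo), (7, green, Helix, 7, Helix)}
Selection pname ≠ pname2: {(17, green, Nova, 2, Beta), (17, green, Nova, 28, Echo), (17, green, Nova, 7, Helix), (2, green, Beta, 17, Nova), (2, green, Beta, 28, Echo), (2, green, Beta, 7, Helix), (28, green, Echo, 17, Nova), (28, green, Echo, 2, Beta), (28, green, Echo, 7, Helix), (7, green, Helix, 17, Nova), (7, green, Helix, 2, Beta), (7, green, Helix, 28, Echo)}
π_{color, sid, sid2} gives {(green, 17, 2), (green, 17, 28), (green, 17, 7), (green, 2, 17), (green, 2, 28), (green, 2, 7), (green, 28, 17), (green, 28, 2), (green, 28, 7), (green, 7, 17), (green, 7, 2), (green, 7, 28)}.

{(green, 17, 2), (green, 17, 28), (green, 17, 7), (green, 2, 17), (green, 2, 28), (green, 2, 7), (green, 28, 17), (green, 28, 2), (green, 28, 7), (green, 7, 17), (green, 7, 2), (green, 7, 28)}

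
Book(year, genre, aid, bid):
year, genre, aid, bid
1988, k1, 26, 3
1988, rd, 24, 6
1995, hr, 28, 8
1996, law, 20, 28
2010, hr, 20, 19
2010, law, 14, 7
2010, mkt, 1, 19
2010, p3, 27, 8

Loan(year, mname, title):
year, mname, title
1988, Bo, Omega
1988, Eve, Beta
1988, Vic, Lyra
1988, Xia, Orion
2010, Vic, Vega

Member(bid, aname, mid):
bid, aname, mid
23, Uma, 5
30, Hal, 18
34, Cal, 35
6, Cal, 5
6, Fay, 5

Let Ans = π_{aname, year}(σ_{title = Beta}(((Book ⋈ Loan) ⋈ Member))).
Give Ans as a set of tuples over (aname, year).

Book ⋈ Loan (natural join on year): {(1988, k1, 26, 3, Bo, Omega), (1988, k1, 26, 3, Eve, Beta), (1988, k1, 26, 3, Vic, Lyra), (1988, k1, 26, 3, Xia, Orion), (1988, rd, 24, 6, Bo, Omega), (1988, rd, 24, 6, Eve, Beta), (1988, rd, 24, 6, Vic, Lyra), (1988, rd, 24, 6, Xia, Orion), (2010, hr, 20, 19, Vic, Vega), (2010, law, 14, 7, Vic, Vega), (2010, mkt, 1, 19, Vic, Vega), (2010, p3, 27, 8, Vic, Vega)}
(Book ⋈ Loan) ⋈ Member (natural join on bid): {(1988, rd, 24, 6, Bo, Omega, Cal, 5), (1988, rd, 24, 6, Bo, Omega, Fay, 5), (1988, rd, 24, 6, Eve, Beta, Cal, 5), (1988, rd, 24, 6, Eve, Beta, Fay, 5), (1988, rd, 24, 6, Vic, Lyra, Cal, 5), (1988, rd, 24, 6, Vic, Lyra, Fay, 5), (1988, rd, 24, 6, Xia, Orion, Cal, 5), (1988, rd, 24, 6, Xia, Orion, Fay, 5)}
Filtering on title = Beta leaves {(1988, rd, 24, 6, Eve, Beta, Cal, 5), (1988, rd, 24, 6, Eve, Beta, Fay, 5)}.
Keep only column(s) aname, year: {(Cal, 1988), (Fay, 1988)}

{(Cal, 1988), (Fay, 1988)}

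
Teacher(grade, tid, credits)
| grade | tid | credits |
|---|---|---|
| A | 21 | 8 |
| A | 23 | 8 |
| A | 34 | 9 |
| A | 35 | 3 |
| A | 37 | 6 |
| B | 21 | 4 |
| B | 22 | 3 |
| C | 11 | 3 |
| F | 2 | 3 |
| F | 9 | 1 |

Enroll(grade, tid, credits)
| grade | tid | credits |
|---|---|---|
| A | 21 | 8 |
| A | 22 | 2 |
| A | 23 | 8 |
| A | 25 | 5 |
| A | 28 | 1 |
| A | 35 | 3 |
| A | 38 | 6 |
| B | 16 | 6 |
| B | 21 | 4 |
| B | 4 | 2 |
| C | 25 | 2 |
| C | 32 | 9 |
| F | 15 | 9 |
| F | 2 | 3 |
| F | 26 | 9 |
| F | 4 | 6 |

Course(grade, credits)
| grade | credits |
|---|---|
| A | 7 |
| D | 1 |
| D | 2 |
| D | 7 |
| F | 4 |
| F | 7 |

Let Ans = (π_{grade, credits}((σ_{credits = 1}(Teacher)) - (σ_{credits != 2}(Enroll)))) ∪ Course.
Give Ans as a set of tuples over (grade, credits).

σ[credits = 1]: keep tuples satisfying credits = 1 → {(F, 9, 1)}
σ[credits != 2]: keep tuples satisfying credits != 2 → {(A, 21, 8), (A, 23, 8), (A, 25, 5), (A, 28, 1), (A, 35, 3), (A, 38, 6), (B, 16, 6), (B, 21, 4), (C, 32, 9), (F, 15, 9), (F, 2, 3), (F, 26, 9), (F, 4, 6)}
Difference: {(F, 9, 1)} with {(A, 21, 8), (A, 23, 8), (A, 25, 5), (A, 28, 1), (A, 35, 3), (A, 38, 6), (B, 16, 6), (B, 21, 4), (C, 32, 9), (F, 15, 9), (F, 2, 3), (F, 26, 9), (F, 4, 6)} → {(F, 9, 1)}
π_{grade, credits} gives {(F, 1)}.
Union: {(F, 1)} with {(A, 7), (D, 1), (D, 2), (D, 7), (F, 4), (F, 7)} → {(A, 7), (D, 1), (D, 2), (D, 7), (F, 1), (F, 4), (F, 7)}

{(A, 7), (D, 1), (D, 2), (D, 7), (F, 1), (F, 4), (F, 7)}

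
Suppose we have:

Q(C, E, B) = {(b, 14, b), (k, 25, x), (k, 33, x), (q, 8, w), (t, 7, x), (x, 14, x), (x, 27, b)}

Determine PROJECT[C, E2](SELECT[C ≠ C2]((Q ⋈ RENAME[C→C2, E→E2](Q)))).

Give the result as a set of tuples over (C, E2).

{(b, 27), (k, 14), (k, 7), (t, 14), (t, 25), (t, 33), (x, 14), (x, 25), (x, 33), (x, 7)}

ρ[C→C2, E→E2]: schema becomes (C2, E2, B); tuples unchanged.
Q ⋈ RENAME[C→C2, E→E2](Q) (natural join on B): {(b, 14, b, b, 14), (b, 14, b, x, 27), (k, 25, x, k, 25), (k, 25, x, k, 33), (k, 25, x, t, 7), (k, 25, x, x, 14), (k, 33, x, k, 25), (k, 33, x, k, 33), (k, 33, x, t, 7), (k, 33, x, x, 14), (q, 8, w, q, 8), (t, 7, x, k, 25), (t, 7, x, k, 33), (t, 7, x, t, 7), (t, 7, x, x, 14), (x, 14, x, k, 25), (x, 14, x, k, 33), (x, 14, x, t, 7), (x, 14, x, x, 14), (x, 27, b, b, 14), (x, 27, b, x, 27)}
Filtering on C ≠ C2 leaves {(b, 14, b, x, 27), (k, 25, x, t, 7), (k, 25, x, x, 14), (k, 33, x, t, 7), (k, 33, x, x, 14), (t, 7, x, k, 25), (t, 7, x, k, 33), (t, 7, x, x, 14), (x, 14, x, k, 25), (x, 14, x, k, 33), (x, 14, x, t, 7), (x, 27, b, b, 14)}.
Keep only column(s) C, E2 (2 duplicate(s) eliminated): {(b, 27), (k, 14), (k, 7), (t, 14), (t, 25), (t, 33), (x, 14), (x, 25), (x, 33), (x, 7)}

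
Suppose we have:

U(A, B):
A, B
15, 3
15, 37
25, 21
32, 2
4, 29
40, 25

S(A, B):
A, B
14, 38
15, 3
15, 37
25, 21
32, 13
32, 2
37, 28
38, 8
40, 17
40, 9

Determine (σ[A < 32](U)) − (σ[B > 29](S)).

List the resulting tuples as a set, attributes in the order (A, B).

Filtering on A < 32 leaves {(15, 3), (15, 37), (25, 21), (4, 29)}.
Filtering on B > 29 leaves {(14, 38), (15, 37)}.
Taking the difference: {(15, 3), (25, 21), (4, 29)}

{(15, 3), (25, 21), (4, 29)}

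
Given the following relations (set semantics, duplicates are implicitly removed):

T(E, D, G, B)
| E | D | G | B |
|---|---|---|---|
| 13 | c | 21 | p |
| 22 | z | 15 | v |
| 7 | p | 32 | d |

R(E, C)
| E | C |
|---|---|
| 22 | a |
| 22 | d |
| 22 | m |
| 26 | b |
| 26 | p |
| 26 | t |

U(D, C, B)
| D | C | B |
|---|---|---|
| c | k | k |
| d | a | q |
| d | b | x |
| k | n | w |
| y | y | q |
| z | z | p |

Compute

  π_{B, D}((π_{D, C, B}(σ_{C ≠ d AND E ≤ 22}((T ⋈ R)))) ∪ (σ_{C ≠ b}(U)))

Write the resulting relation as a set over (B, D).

{(k, c), (p, z), (q, d), (q, y), (v, z), (w, k)}

Natural join on E: {(22, z, 15, v, a), (22, z, 15, v, d), (22, z, 15, v, m)}
Selection C ≠ d AND E ≤ 22: {(22, z, 15, v, a), (22, z, 15, v, m)}
π[D, C, B]: project onto (D, C, B) → {(z, a, v), (z, m, v)}
Selection C ≠ b: {(c, k, k), (d, a, q), (k, n, w), (y, y, q), (z, z, p)}
Set union of the two operands is {(c, k, k), (d, a, q), (k, n, w), (y, y, q), (z, a, v), (z, m, v), (z, z, p)}.
π[B, D]: project onto (B, D) (1 duplicate(s) eliminated) → {(k, c), (p, z), (q, d), (q, y), (v, z), (w, k)}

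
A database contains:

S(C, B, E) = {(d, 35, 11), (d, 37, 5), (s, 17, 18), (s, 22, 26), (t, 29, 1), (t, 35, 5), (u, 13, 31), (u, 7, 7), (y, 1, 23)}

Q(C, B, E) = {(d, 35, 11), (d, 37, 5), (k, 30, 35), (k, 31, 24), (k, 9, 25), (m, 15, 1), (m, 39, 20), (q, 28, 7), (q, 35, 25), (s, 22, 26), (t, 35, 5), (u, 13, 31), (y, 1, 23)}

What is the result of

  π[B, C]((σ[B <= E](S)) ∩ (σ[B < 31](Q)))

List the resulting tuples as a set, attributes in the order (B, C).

Filtering on B <= E leaves {(s, 17, 18), (s, 22, 26), (u, 13, 31), (u, 7, 7), (y, 1, 23)}.
Filtering on B < 31 leaves {(k, 30, 35), (k, 9, 25), (m, 15, 1), (q, 28, 7), (s, 22, 26), (u, 13, 31), (y, 1, 23)}.
Taking the intersection: {(s, 22, 26), (u, 13, 31), (y, 1, 23)}
π[B, C]: project onto (B, C) → {(1, y), (13, u), (22, s)}

{(1, y), (13, u), (22, s)}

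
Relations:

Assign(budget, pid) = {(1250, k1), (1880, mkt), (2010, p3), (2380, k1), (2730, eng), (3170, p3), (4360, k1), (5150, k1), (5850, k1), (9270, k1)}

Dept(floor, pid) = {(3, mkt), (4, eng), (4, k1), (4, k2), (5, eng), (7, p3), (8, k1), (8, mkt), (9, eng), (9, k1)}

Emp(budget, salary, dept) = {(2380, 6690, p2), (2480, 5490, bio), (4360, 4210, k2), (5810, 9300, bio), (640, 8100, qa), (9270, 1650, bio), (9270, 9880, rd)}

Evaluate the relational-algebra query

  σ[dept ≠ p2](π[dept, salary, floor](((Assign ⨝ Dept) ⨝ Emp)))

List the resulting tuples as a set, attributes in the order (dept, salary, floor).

Assign ⋈ Dept (natural join on pid): {(1250, k1, 4), (1250, k1, 8), (1250, k1, 9), (1880, mkt, 3), (1880, mkt, 8), (2010, p3, 7), (2380, k1, 4), (2380, k1, 8), (2380, k1, 9), (2730, eng, 4), (2730, eng, 5), (2730, eng, 9), (3170, p3, 7), (4360, k1, 4), (4360, k1, 8), (4360, k1, 9), (5150, k1, 4), (5150, k1, 8), (5150, k1, 9), (5850, k1, 4), (5850, k1, 8), (5850, k1, 9), (9270, k1, 4), (9270, k1, 8), (9270, k1, 9)}
(Assign ⨝ Dept) ⋈ Emp (natural join on budget): {(2380, k1, 4, 6690, p2), (2380, k1, 8, 6690, p2), (2380, k1, 9, 6690, p2), (4360, k1, 4, 4210, k2), (4360, k1, 8, 4210, k2), (4360, k1, 9, 4210, k2), (9270, k1, 4, 1650, bio), (9270, k1, 4, 9880, rd), (9270, k1, 8, 1650, bio), (9270, k1, 8, 9880, rd), (9270, k1, 9, 1650, bio), (9270, k1, 9, 9880, rd)}
Projecting to dept, salary, floor: {(bio, 1650, 4), (bio, 1650, 8), (bio, 1650, 9), (k2, 4210, 4), (k2, 4210, 8), (k2, 4210, 9), (p2, 6690, 4), (p2, 6690, 8), (p2, 6690, 9), (rd, 9880, 4), (rd, 9880, 8), (rd, 9880, 9)}
σ[dept ≠ p2]: keep tuples satisfying dept ≠ p2 → {(bio, 1650, 4), (bio, 1650, 8), (bio, 1650, 9), (k2, 4210, 4), (k2, 4210, 8), (k2, 4210, 9), (rd, 9880, 4), (rd, 9880, 8), (rd, 9880, 9)}

{(bio, 1650, 4), (bio, 1650, 8), (bio, 1650, 9), (k2, 4210, 4), (k2, 4210, 8), (k2, 4210, 9), (rd, 9880, 4), (rd, 9880, 8), (rd, 9880, 9)}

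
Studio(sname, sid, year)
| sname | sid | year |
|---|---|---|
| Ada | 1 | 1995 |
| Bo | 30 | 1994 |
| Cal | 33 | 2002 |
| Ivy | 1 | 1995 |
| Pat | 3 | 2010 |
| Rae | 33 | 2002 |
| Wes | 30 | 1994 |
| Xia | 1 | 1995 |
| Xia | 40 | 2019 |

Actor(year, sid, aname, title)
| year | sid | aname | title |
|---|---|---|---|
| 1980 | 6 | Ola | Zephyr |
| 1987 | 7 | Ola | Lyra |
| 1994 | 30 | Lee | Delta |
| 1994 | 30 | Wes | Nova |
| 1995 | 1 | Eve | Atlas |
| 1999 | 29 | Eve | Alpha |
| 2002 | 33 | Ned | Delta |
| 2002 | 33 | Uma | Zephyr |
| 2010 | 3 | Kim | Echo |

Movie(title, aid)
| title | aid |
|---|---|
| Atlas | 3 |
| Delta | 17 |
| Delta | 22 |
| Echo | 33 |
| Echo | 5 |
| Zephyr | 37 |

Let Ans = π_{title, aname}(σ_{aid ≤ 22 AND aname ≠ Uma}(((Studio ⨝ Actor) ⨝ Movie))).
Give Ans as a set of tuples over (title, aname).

Studio ⋈ Actor (natural join on sid, year): {(Ada, 1, 1995, Eve, Atlas), (Bo, 30, 1994, Lee, Delta), (Bo, 30, 1994, Wes, Nova), (Cal, 33, 2002, Ned, Delta), (Cal, 33, 2002, Uma, Zephyr), (Ivy, 1, 1995, Eve, Atlas), (Pat, 3, 2010, Kim, Echo), (Rae, 33, 2002, Ned, Delta), (Rae, 33, 2002, Uma, Zephyr), (Wes, 30, 1994, Lee, Delta), (Wes, 30, 1994, Wes, Nova), (Xia, 1, 1995, Eve, Atlas)}
(Studio ⨝ Actor) ⋈ Movie (natural join on title): {(Ada, 1, 1995, Eve, Atlas, 3), (Bo, 30, 1994, Lee, Delta, 17), (Bo, 30, 1994, Lee, Delta, 22), (Cal, 33, 2002, Ned, Delta, 17), (Cal, 33, 2002, Ned, Delta, 22), (Cal, 33, 2002, Uma, Zephyr, 37), (Ivy, 1, 1995, Eve, Atlas, 3), (Pat, 3, 2010, Kim, Echo, 33), (Pat, 3, 2010, Kim, Echo, 5), (Rae, 33, 2002, Ned, Delta, 17), (Rae, 33, 2002, Ned, Delta, 22), (Rae, 33, 2002, Uma, Zephyr, 37), (Wes, 30, 1994, Lee, Delta, 17), (Wes, 30, 1994, Lee, Delta, 22), (Xia, 1, 1995, Eve, Atlas, 3)}
Apply σ_{aid ≤ 22 AND aname ≠ Uma}; surviving tuples: {(Ada, 1, 1995, Eve, Atlas, 3), (Bo, 30, 1994, Lee, Delta, 17), (Bo, 30, 1994, Lee, Delta, 22), (Cal, 33, 2002, Ned, Delta, 17), (Cal, 33, 2002, Ned, Delta, 22), (Ivy, 1, 1995, Eve, Atlas, 3), (Pat, 3, 2010, Kim, Echo, 5), (Rae, 33, 2002, Ned, Delta, 17), (Rae, 33, 2002, Ned, Delta, 22), (Wes, 30, 1994, Lee, Delta, 17), (Wes, 30, 1994, Lee, Delta, 22), (Xia, 1, 1995, Eve, Atlas, 3)}
π_{title, aname} gives {(Atlas, Eve), (Delta, Lee), (Delta, Ned), (Echo, Kim)} (8 duplicate(s) eliminated).

{(Atlas, Eve), (Delta, Lee), (Delta, Ned), (Echo, Kim)}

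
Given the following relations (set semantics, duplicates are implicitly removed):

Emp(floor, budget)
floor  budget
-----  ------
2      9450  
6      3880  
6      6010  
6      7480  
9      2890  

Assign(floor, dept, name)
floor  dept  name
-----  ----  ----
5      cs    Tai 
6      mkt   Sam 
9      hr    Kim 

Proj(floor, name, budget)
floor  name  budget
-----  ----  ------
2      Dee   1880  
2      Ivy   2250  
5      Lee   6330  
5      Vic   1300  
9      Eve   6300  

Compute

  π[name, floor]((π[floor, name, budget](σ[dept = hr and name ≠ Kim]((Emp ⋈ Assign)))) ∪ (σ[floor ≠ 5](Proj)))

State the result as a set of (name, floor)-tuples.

Natural join on floor: {(6, 3880, mkt, Sam), (6, 6010, mkt, Sam), (6, 7480, mkt, Sam), (9, 2890, hr, Kim)}
σ[dept = hr and name ≠ Kim]: keep tuples satisfying dept = hr and name ≠ Kim → {}
Projecting to floor, name, budget: {}
σ[floor ≠ 5]: keep tuples satisfying floor ≠ 5 → {(2, Dee, 1880), (2, Ivy, 2250), (9, Eve, 6300)}
Set union of the two operands is {(2, Dee, 1880), (2, Ivy, 2250), (9, Eve, 6300)}.
Projecting to name, floor: {(Dee, 2), (Eve, 9), (Ivy, 2)}

{(Dee, 2), (Eve, 9), (Ivy, 2)}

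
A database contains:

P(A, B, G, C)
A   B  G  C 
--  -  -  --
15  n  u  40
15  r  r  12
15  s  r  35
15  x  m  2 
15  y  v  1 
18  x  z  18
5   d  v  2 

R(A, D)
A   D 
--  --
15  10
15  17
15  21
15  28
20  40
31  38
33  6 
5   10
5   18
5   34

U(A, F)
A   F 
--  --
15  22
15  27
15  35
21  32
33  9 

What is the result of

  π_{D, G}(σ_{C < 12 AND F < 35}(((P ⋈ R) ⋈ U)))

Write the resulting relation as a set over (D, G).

{(10, m), (10, v), (17, m), (17, v), (21, m), (21, v), (28, m), (28, v)}

Joining P and R on A yields {(15, n, u, 40, 10), (15, n, u, 40, 17), (15, n, u, 40, 21), (15, n, u, 40, 28), (15, r, r, 12, 10), (15, r, r, 12, 17), (15, r, r, 12, 21), (15, r, r, 12, 28), (15, s, r, 35, 10), (15, s, r, 35, 17), (15, s, r, 35, 21), (15, s, r, 35, 28), (15, x, m, 2, 10), (15, x, m, 2, 17), (15, x, m, 2, 21), (15, x, m, 2, 28), (15, y, v, 1, 10), (15, y, v, 1, 17), (15, y, v, 1, 21), (15, y, v, 1, 28), (5, d, v, 2, 10), (5, d, v, 2, 18), (5, d, v, 2, 34)}.
Joining (P ⋈ R) and U on A yields {(15, n, u, 40, 10, 22), (15, n, u, 40, 10, 27), (15, n, u, 40, 10, 35), (15, n, u, 40, 17, 22), (15, n, u, 40, 17, 27), (15, n, u, 40, 17, 35), (15, n, u, 40, 21, 22), (15, n, u, 40, 21, 27), (15, n, u, 40, 21, 35), (15, n, u, 40, 28, 22), (15, n, u, 40, 28, 27), (15, n, u, 40, 28, 35), (15, r, r, 12, 10, 22), (15, r, r, 12, 10, 27), (15, r, r, 12, 10, 35), (15, r, r, 12, 17, 22), (15, r, r, 12, 17, 27), (15, r, r, 12, 17, 35), (15, r, r, 12, 21, 22), (15, r, r, 12, 21, 27), (15, r, r, 12, 21, 35), (15, r, r, 12, 28, 22), (15, r, r, 12, 28, 27), (15, r, r, 12, 28, 35), (15, s, r, 35, 10, 22), (15, s, r, 35, 10, 27), (15, s, r, 35, 10, 35), (15, s, r, 35, 17, 22), (15, s, r, 35, 17, 27), (15, s, r, 35, 17, 35), (15, s, r, 35, 21, 22), (15, s, r, 35, 21, 27), (15, s, r, 35, 21, 35), (15, s, r, 35, 28, 22), (15, s, r, 35, 28, 27), (15, s, r, 35, 28, 35), (15, x, m, 2, 10, 22), (15, x, m, 2, 10, 27), (15, x, m, 2, 10, 35), (15, x, m, 2, 17, 22), (15, x, m, 2, 17, 27), (15, x, m, 2, 17, 35), (15, x, m, 2, 21, 22), (15, x, m, 2, 21, 27), (15, x, m, 2, 21, 35), (15, x, m, 2, 28, 22), (15, x, m, 2, 28, 27), (15, x, m, 2, 28, 35), (15, y, v, 1, 10, 22), (15, y, v, 1, 10, 27), (15, y, v, 1, 10, 35), (15, y, v, 1, 17, 22), (15, y, v, 1, 17, 27), (15, y, v, 1, 17, 35), (15, y, v, 1, 21, 22), (15, y, v, 1, 21, 27), (15, y, v, 1, 21, 35), (15, y, v, 1, 28, 22), (15, y, v, 1, 28, 27), (15, y, v, 1, 28, 35)}.
Filtering on C < 12 AND F < 35 leaves {(15, x, m, 2, 10, 22), (15, x, m, 2, 10, 27), (15, x, m, 2, 17, 22), (15, x, m, 2, 17, 27), (15, x, m, 2, 21, 22), (15, x, m, 2, 21, 27), (15, x, m, 2, 28, 22), (15, x, m, 2, 28, 27), (15, y, v, 1, 10, 22), (15, y, v, 1, 10, 27), (15, y, v, 1, 17, 22), (15, y, v, 1, 17, 27), (15, y, v, 1, 21, 22), (15, y, v, 1, 21, 27), (15, y, v, 1, 28, 22), (15, y, v, 1, 28, 27)}.
Projecting to D, G (8 duplicate(s) eliminated): {(10, m), (10, v), (17, m), (17, v), (21, m), (21, v), (28, m), (28, v)}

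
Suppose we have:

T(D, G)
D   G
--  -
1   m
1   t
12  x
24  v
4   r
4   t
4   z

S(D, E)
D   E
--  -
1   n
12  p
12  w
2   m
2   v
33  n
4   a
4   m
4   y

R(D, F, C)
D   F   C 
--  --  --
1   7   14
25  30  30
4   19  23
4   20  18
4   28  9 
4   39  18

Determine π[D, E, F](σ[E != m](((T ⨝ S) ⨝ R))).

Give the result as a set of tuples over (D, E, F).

Natural join on D: {(1, m, n), (1, t, n), (12, x, p), (12, x, w), (4, r, a), (4, r, m), (4, r, y), (4, t, a), (4, t, m), (4, t, y), (4, z, a), (4, z, m), (4, z, y)}
Natural join on D: {(1, m, n, 7, 14), (1, t, n, 7, 14), (4, r, a, 19, 23), (4, r, a, 20, 18), (4, r, a, 28, 9), (4, r, a, 39, 18), (4, r, m, 19, 23), (4, r, m, 20, 18), (4, r, m, 28, 9), (4, r, m, 39, 18), (4, r, y, 19, 23), (4, r, y, 20, 18), (4, r, y, 28, 9), (4, r, y, 39, 18), (4, t, a, 19, 23), (4, t, a, 20, 18), (4, t, a, 28, 9), (4, t, a, 39, 18), (4, t, m, 19, 23), (4, t, m, 20, 18), (4, t, m, 28, 9), (4, t, m, 39, 18), (4, t, y, 19, 23), (4, t, y, 20, 18), (4, t, y, 28, 9), (4, t, y, 39, 18), (4, z, a, 19, 23), (4, z, a, 20, 18), (4, z, a, 28, 9), (4, z, a, 39, 18), (4, z, m, 19, 23), (4, z, m, 20, 18), (4, z, m, 28, 9), (4, z, m, 39, 18), (4, z, y, 19, 23), (4, z, y, 20, 18), (4, z, y, 28, 9), (4, z, y, 39, 18)}
σ[E != m]: keep tuples satisfying E != m → {(1, m, n, 7, 14), (1, t, n, 7, 14), (4, r, a, 19, 23), (4, r, a, 20, 18), (4, r, a, 28, 9), (4, r, a, 39, 18), (4, r, y, 19, 23), (4, r, y, 20, 18), (4, r, y, 28, 9), (4, r, y, 39, 18), (4, t, a, 19, 23), (4, t, a, 20, 18), (4, t, a, 28, 9), (4, t, a, 39, 18), (4, t, y, 19, 23), (4, t, y, 20, 18), (4, t, y, 28, 9), (4, t, y, 39, 18), (4, z, a, 19, 23), (4, z, a, 20, 18), (4, z, a, 28, 9), (4, z, a, 39, 18), (4, z, y, 19, 23), (4, z, y, 20, 18), (4, z, y, 28, 9), (4, z, y, 39, 18)}
Projecting to D, E, F (17 duplicate(s) eliminated): {(1, n, 7), (4, a, 19), (4, a, 20), (4, a, 28), (4, a, 39), (4, y, 19), (4, y, 20), (4, y, 28), (4, y, 39)}

{(1, n, 7), (4, a, 19), (4, a, 20), (4, a, 28), (4, a, 39), (4, y, 19), (4, y, 20), (4, y, 28), (4, y, 39)}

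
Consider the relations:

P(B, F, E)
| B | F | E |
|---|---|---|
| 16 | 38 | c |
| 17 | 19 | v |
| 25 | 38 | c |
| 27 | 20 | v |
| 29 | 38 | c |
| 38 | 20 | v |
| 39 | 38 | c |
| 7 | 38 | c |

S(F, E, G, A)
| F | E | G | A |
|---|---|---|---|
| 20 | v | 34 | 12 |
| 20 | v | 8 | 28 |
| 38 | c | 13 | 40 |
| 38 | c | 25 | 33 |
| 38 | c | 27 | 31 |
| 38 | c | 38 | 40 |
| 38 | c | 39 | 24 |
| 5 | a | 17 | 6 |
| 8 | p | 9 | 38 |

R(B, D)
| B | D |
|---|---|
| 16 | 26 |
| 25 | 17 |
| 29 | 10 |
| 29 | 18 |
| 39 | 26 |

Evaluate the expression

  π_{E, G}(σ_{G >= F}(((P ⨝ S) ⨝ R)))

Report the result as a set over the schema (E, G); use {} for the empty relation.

{(c, 38), (c, 39)}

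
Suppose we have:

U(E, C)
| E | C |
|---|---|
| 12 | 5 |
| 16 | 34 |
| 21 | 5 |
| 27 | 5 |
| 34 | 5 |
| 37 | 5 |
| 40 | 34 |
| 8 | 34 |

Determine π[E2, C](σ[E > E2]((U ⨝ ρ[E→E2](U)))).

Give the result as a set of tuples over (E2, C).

ρ[E→E2]: schema becomes (E2, C); tuples unchanged.
Natural join on C: {(12, 5, 12), (12, 5, 21), (12, 5, 27), (12, 5, 34), (12, 5, 37), (16, 34, 16), (16, 34, 40), (16, 34, 8), (21, 5, 12), (21, 5, 21), (21, 5, 27), (21, 5, 34), (21, 5, 37), (27, 5, 12), (27, 5, 21), (27, 5, 27), (27, 5, 34), (27, 5, 37), (34, 5, 12), (34, 5, 21), (34, 5, 27), (34, 5, 34), (34, 5, 37), (37, 5, 12), (37, 5, 21), (37, 5, 27), (37, 5, 34), (37, 5, 37), (40, 34, 16), (40, 34, 40), (40, 34, 8), (8, 34, 16), (8, 34, 40), (8, 34, 8)}
σ[E > E2]: keep tuples satisfying E > E2 → {(16, 34, 8), (21, 5, 12), (27, 5, 12), (27, 5, 21), (34, 5, 12), (34, 5, 21), (34, 5, 27), (37, 5, 12), (37, 5, 21), (37, 5, 27), (37, 5, 34), (40, 34, 16), (40, 34, 8)}
π[E2, C]: project onto (E2, C) (7 duplicate(s) eliminated) → {(12, 5), (16, 34), (21, 5), (27, 5), (34, 5), (8, 34)}

{(12, 5), (16, 34), (21, 5), (27, 5), (34, 5), (8, 34)}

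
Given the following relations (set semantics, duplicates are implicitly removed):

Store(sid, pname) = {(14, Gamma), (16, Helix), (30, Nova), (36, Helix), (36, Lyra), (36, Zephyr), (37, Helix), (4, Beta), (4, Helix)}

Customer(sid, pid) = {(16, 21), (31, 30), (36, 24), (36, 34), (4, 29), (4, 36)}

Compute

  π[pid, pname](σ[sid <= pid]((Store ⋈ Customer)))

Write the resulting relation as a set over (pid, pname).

{(21, Helix), (29, Beta), (29, Helix), (36, Beta), (36, Helix)}

Store ⋈ Customer (natural join on sid): {(16, Helix, 21), (36, Helix, 24), (36, Helix, 34), (36, Lyra, 24), (36, Lyra, 34), (36, Zephyr, 24), (36, Zephyr, 34), (4, Beta, 29), (4, Beta, 36), (4, Helix, 29), (4, Helix, 36)}
Selection sid <= pid: {(16, Helix, 21), (4, Beta, 29), (4, Beta, 36), (4, Helix, 29), (4, Helix, 36)}
π[pid, pname]: project onto (pid, pname) → {(21, Helix), (29, Beta), (29, Helix), (36, Beta), (36, Helix)}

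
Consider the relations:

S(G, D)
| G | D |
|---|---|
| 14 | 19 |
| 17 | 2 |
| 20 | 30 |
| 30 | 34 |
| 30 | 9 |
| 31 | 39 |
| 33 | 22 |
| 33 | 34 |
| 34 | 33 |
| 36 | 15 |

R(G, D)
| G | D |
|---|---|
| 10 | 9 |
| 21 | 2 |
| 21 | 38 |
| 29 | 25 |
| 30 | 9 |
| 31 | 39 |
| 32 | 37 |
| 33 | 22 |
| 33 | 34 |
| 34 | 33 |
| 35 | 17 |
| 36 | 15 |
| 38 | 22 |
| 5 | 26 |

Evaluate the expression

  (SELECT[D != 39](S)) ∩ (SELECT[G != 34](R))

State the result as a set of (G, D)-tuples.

{(30, 9), (33, 22), (33, 34), (36, 15)}

Selection D != 39: {(14, 19), (17, 2), (20, 30), (30, 34), (30, 9), (33, 22), (33, 34), (34, 33), (36, 15)}
Selection G != 34: {(10, 9), (21, 2), (21, 38), (29, 25), (30, 9), (31, 39), (32, 37), (33, 22), (33, 34), (35, 17), (36, 15), (38, 22), (5, 26)}
Taking the intersection: {(30, 9), (33, 22), (33, 34), (36, 15)}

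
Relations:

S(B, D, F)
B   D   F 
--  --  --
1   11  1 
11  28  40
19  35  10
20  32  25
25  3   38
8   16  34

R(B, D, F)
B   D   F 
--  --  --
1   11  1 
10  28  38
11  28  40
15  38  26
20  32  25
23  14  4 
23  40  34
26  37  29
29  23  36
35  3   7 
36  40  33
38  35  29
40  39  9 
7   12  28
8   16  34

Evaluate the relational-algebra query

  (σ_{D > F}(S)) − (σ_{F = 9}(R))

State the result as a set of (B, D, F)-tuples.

{(1, 11, 1), (19, 35, 10), (20, 32, 25)}

Apply σ_{D > F}; surviving tuples: {(1, 11, 1), (19, 35, 10), (20, 32, 25)}
Apply σ_{F = 9}; surviving tuples: {(40, 39, 9)}
Set difference of the two operands is {(1, 11, 1), (19, 35, 10), (20, 32, 25)}.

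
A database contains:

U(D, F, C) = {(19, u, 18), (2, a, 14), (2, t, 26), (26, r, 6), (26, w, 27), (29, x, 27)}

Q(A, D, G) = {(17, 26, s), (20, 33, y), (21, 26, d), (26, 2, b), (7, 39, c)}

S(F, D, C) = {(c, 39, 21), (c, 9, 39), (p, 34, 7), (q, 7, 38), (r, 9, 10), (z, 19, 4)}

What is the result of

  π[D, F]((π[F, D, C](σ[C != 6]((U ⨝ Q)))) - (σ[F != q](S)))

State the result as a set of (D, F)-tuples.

{(2, a), (2, t), (26, w)}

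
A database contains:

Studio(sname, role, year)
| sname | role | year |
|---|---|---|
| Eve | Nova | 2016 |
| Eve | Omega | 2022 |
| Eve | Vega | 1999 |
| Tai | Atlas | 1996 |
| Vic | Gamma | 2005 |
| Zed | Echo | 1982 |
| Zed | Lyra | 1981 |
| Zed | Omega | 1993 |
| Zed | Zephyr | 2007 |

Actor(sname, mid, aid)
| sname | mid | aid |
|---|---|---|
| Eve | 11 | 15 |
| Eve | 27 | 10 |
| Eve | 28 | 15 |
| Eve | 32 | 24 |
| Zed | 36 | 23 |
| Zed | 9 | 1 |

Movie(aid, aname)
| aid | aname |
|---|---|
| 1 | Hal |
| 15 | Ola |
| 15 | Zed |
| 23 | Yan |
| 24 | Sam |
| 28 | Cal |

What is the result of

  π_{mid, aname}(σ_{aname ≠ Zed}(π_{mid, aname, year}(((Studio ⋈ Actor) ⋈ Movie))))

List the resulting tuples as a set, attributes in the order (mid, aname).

{(11, Ola), (28, Ola), (32, Sam), (36, Yan), (9, Hal)}

Studio ⋈ Actor (natural join on sname): {(Eve, Nova, 2016, 11, 15), (Eve, Nova, 2016, 27, 10), (Eve, Nova, 2016, 28, 15), (Eve, Nova, 2016, 32, 24), (Eve, Omega, 2022, 11, 15), (Eve, Omega, 2022, 27, 10), (Eve, Omega, 2022, 28, 15), (Eve, Omega, 2022, 32, 24), (Eve, Vega, 1999, 11, 15), (Eve, Vega, 1999, 27, 10), (Eve, Vega, 1999, 28, 15), (Eve, Vega, 1999, 32, 24), (Zed, Echo, 1982, 36, 23), (Zed, Echo, 1982, 9, 1), (Zed, Lyra, 1981, 36, 23), (Zed, Lyra, 1981, 9, 1), (Zed, Omega, 1993, 36, 23), (Zed, Omega, 1993, 9, 1), (Zed, Zephyr, 2007, 36, 23), (Zed, Zephyr, 2007, 9, 1)}
(Studio ⋈ Actor) ⋈ Movie (natural join on aid): {(Eve, Nova, 2016, 11, 15, Ola), (Eve, Nova, 2016, 11, 15, Zed), (Eve, Nova, 2016, 28, 15, Ola), (Eve, Nova, 2016, 28, 15, Zed), (Eve, Nova, 2016, 32, 24, Sam), (Eve, Omega, 2022, 11, 15, Ola), (Eve, Omega, 2022, 11, 15, Zed), (Eve, Omega, 2022, 28, 15, Ola), (Eve, Omega, 2022, 28, 15, Zed), (Eve, Omega, 2022, 32, 24, Sam), (Eve, Vega, 1999, 11, 15, Ola), (Eve, Vega, 1999, 11, 15, Zed), (Eve, Vega, 1999, 28, 15, Ola), (Eve, Vega, 1999, 28, 15, Zed), (Eve, Vega, 1999, 32, 24, Sam), (Zed, Echo, 1982, 36, 23, Yan), (Zed, Echo, 1982, 9, 1, Hal), (Zed, Lyra, 1981, 36, 23, Yan), (Zed, Lyra, 1981, 9, 1, Hal), (Zed, Omega, 1993, 36, 23, Yan), (Zed, Omega, 1993, 9, 1, Hal), (Zed, Zephyr, 2007, 36, 23, Yan), (Zed, Zephyr, 2007, 9, 1, Hal)}
Projecting to mid, aname, year: {(11, Ola, 1999), (11, Ola, 2016), (11, Ola, 2022), (11, Zed, 1999), (11, Zed, 2016), (11, Zed, 2022), (28, Ola, 1999), (28, Ola, 2016), (28, Ola, 2022), (28, Zed, 1999), (28, Zed, 2016), (28, Zed, 2022), (32, Sam, 1999), (32, Sam, 2016), (32, Sam, 2022), (36, Yan, 1981), (36, Yan, 1982), (36, Yan, 1993), (36, Yan, 2007), (9, Hal, 1981), (9, Hal, 1982), (9, Hal, 1993), (9, Hal, 2007)}
Apply σ_{aname ≠ Zed}; surviving tuples: {(11, Ola, 1999), (11, Ola, 2016), (11, Ola, 2022), (28, Ola, 1999), (28, Ola, 2016), (28, Ola, 2022), (32, Sam, 1999), (32, Sam, 2016), (32, Sam, 2022), (36, Yan, 1981), (36, Yan, 1982), (36, Yan, 1993), (36, Yan, 2007), (9, Hal, 1981), (9, Hal, 1982), (9, Hal, 1993), (9, Hal, 2007)}
Projecting to mid, aname (12 duplicate(s) eliminated): {(11, Ola), (28, Ola), (32, Sam), (36, Yan), (9, Hal)}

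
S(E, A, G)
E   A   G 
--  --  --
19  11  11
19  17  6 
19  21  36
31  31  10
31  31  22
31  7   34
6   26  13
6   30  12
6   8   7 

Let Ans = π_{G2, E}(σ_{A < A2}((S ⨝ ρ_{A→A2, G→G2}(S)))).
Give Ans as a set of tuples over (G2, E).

{(10, 31), (12, 6), (13, 6), (22, 31), (36, 19), (6, 19)}

ρ[A→A2, G→G2]: schema becomes (E, A2, G2); tuples unchanged.
S ⋈ ρ_{A→A2, G→G2}(S) (natural join on E): {(19, 11, 11, 11, 11), (19, 11, 11, 17, 6), (19, 11, 11, 21, 36), (19, 17, 6, 11, 11), (19, 17, 6, 17, 6), (19, 17, 6, 21, 36), (19, 21, 36, 11, 11), (19, 21, 36, 17, 6), (19, 21, 36, 21, 36), (31, 31, 10, 31, 10), (31, 31, 10, 31, 22), (31, 31, 10, 7, 34), (31, 31, 22, 31, 10), (31, 31, 22, 31, 22), (31, 31, 22, 7, 34), (31, 7, 34, 31, 10), (31, 7, 34, 31, 22), (31, 7, 34, 7, 34), (6, 26, 13, 26, 13), (6, 26, 13, 30, 12), (6, 26, 13, 8, 7), (6, 30, 12, 26, 13), (6, 30, 12, 30, 12), (6, 30, 12, 8, 7), (6, 8, 7, 26, 13), (6, 8, 7, 30, 12), (6, 8, 7, 8, 7)}
σ[A < A2]: keep tuples satisfying A < A2 → {(19, 11, 11, 17, 6), (19, 11, 11, 21, 36), (19, 17, 6, 21, 36), (31, 7, 34, 31, 10), (31, 7, 34, 31, 22), (6, 26, 13, 30, 12), (6, 8, 7, 26, 13), (6, 8, 7, 30, 12)}
π[G2, E]: project onto (G2, E) (2 duplicate(s) eliminated) → {(10, 31), (12, 6), (13, 6), (22, 31), (36, 19), (6, 19)}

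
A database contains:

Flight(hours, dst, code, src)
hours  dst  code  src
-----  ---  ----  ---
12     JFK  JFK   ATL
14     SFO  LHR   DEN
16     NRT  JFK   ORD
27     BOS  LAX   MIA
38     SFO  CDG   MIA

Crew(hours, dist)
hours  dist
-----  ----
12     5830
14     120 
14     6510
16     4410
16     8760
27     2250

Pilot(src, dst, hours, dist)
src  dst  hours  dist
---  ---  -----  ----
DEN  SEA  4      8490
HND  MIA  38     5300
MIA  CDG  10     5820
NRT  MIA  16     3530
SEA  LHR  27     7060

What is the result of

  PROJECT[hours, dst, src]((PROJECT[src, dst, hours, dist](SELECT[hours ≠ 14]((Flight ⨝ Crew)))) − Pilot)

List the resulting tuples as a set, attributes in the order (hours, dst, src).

Natural join on hours: {(12, JFK, JFK, ATL, 5830), (14, SFO, LHR, DEN, 120), (14, SFO, LHR, DEN, 6510), (16, NRT, JFK, ORD, 4410), (16, NRT, JFK, ORD, 8760), (27, BOS, LAX, MIA, 2250)}
σ[hours ≠ 14]: keep tuples satisfying hours ≠ 14 → {(12, JFK, JFK, ATL, 5830), (16, NRT, JFK, ORD, 4410), (16, NRT, JFK, ORD, 8760), (27, BOS, LAX, MIA, 2250)}
Projecting to src, dst, hours, dist: {(ATL, JFK, 12, 5830), (MIA, BOS, 27, 2250), (ORD, NRT, 16, 4410), (ORD, NRT, 16, 8760)}
Set difference of the two operands is {(ATL, JFK, 12, 5830), (MIA, BOS, 27, 2250), (ORD, NRT, 16, 4410), (ORD, NRT, 16, 8760)}.
Projecting to hours, dst, src (1 duplicate(s) eliminated): {(12, JFK, ATL), (16, NRT, ORD), (27, BOS, MIA)}

{(12, JFK, ATL), (16, NRT, ORD), (27, BOS, MIA)}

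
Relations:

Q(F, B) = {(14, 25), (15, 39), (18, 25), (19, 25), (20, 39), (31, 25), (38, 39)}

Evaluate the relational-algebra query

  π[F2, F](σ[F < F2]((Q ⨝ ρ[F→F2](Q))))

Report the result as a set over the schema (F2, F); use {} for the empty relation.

ρ[F→F2]: schema becomes (F2, B); tuples unchanged.
Natural join on B: {(14, 25, 14), (14, 25, 18), (14, 25, 19), (14, 25, 31), (15, 39, 15), (15, 39, 20), (15, 39, 38), (18, 25, 14), (18, 25, 18), (18, 25, 19), (18, 25, 31), (19, 25, 14), (19, 25, 18), (19, 25, 19), (19, 25, 31), (20, 39, 15), (20, 39, 20), (20, 39, 38), (31, 25, 14), (31, 25, 18), (31, 25, 19), (31, 25, 31), (38, 39, 15), (38, 39, 20), (38, 39, 38)}
Apply σ_{F < F2}; surviving tuples: {(14, 25, 18), (14, 25, 19), (14, 25, 31), (15, 39, 20), (15, 39, 38), (18, 25, 19), (18, 25, 31), (19, 25, 31), (20, 39, 38)}
π[F2, F]: project onto (F2, F) → {(18, 14), (19, 14), (19, 18), (20, 15), (31, 14), (31, 18), (31, 19), (38, 15), (38, 20)}

{(18, 14), (19, 14), (19, 18), (20, 15), (31, 14), (31, 18), (31, 19), (38, 15), (38, 20)}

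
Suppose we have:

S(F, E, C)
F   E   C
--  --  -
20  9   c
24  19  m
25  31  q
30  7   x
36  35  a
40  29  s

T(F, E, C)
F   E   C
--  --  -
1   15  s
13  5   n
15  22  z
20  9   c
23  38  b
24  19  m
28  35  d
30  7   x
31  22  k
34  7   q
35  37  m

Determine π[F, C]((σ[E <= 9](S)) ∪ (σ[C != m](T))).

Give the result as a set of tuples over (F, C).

{(1, s), (13, n), (15, z), (20, c), (23, b), (28, d), (30, x), (31, k), (34, q)}

Apply σ_{E <= 9}; surviving tuples: {(20, 9, c), (30, 7, x)}
Apply σ_{C != m}; surviving tuples: {(1, 15, s), (13, 5, n), (15, 22, z), (20, 9, c), (23, 38, b), (28, 35, d), (30, 7, x), (31, 22, k), (34, 7, q)}
Taking the union: {(1, 15, s), (13, 5, n), (15, 22, z), (20, 9, c), (23, 38, b), (28, 35, d), (30, 7, x), (31, 22, k), (34, 7, q)}
π[F, C]: project onto (F, C) → {(1, s), (13, n), (15, z), (20, c), (23, b), (28, d), (30, x), (31, k), (34, q)}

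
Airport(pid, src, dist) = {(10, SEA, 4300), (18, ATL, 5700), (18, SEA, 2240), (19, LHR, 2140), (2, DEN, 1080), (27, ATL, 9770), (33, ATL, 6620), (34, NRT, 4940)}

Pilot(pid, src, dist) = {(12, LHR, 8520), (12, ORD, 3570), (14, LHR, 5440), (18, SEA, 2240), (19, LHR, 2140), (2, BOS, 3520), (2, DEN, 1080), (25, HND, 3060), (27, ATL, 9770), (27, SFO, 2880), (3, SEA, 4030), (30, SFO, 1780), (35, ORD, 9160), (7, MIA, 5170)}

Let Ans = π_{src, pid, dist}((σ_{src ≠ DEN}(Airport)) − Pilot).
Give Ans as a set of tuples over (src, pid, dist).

Filtering on src ≠ DEN leaves {(10, SEA, 4300), (18, ATL, 5700), (18, SEA, 2240), (19, LHR, 2140), (27, ATL, 9770), (33, ATL, 6620), (34, NRT, 4940)}.
Set difference of the two operands is {(10, SEA, 4300), (18, ATL, 5700), (33, ATL, 6620), (34, NRT, 4940)}.
Projecting to src, pid, dist: {(ATL, 18, 5700), (ATL, 33, 6620), (NRT, 34, 4940), (SEA, 10, 4300)}

{(ATL, 18, 5700), (ATL, 33, 6620), (NRT, 34, 4940), (SEA, 10, 4300)}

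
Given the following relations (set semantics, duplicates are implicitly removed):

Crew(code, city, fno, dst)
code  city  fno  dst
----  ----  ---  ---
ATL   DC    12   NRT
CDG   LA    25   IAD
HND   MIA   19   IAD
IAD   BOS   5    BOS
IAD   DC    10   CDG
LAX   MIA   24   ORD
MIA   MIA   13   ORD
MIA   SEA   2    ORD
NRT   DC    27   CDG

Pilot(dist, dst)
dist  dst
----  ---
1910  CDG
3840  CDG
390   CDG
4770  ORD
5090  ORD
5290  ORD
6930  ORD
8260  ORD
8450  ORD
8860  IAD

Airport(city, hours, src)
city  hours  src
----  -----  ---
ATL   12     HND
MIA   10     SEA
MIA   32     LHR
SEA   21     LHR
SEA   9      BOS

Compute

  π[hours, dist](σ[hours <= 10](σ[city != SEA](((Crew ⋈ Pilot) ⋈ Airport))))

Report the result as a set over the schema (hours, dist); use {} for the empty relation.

{(10, 4770), (10, 5090), (10, 5290), (10, 6930), (10, 8260), (10, 8450), (10, 8860)}

Joining Crew and Pilot on dst yields {(CDG, LA, 25, IAD, 8860), (HND, MIA, 19, IAD, 8860), (IAD, DC, 10, CDG, 1910), (IAD, DC, 10, CDG, 3840), (IAD, DC, 10, CDG, 390), (LAX, MIA, 24, ORD, 4770), (LAX, MIA, 24, ORD, 5090), (LAX, MIA, 24, ORD, 5290), (LAX, MIA, 24, ORD, 6930), (LAX, MIA, 24, ORD, 8260), (LAX, MIA, 24, ORD, 8450), (MIA, MIA, 13, ORD, 4770), (MIA, MIA, 13, ORD, 5090), (MIA, MIA, 13, ORD, 5290), (MIA, MIA, 13, ORD, 6930), (MIA, MIA, 13, ORD, 8260), (MIA, MIA, 13, ORD, 8450), (MIA, SEA, 2, ORD, 4770), (MIA, SEA, 2, ORD, 5090), (MIA, SEA, 2, ORD, 5290), (MIA, SEA, 2, ORD, 6930), (MIA, SEA, 2, ORD, 8260), (MIA, SEA, 2, ORD, 8450), (NRT, DC, 27, CDG, 1910), (NRT, DC, 27, CDG, 3840), (NRT, DC, 27, CDG, 390)}.
Joining (Crew ⋈ Pilot) and Airport on city yields {(HND, MIA, 19, IAD, 8860, 10, SEA), (HND, MIA, 19, IAD, 8860, 32, LHR), (LAX, MIA, 24, ORD, 4770, 10, SEA), (LAX, MIA, 24, ORD, 4770, 32, LHR), (LAX, MIA, 24, ORD, 5090, 10, SEA), (LAX, MIA, 24, ORD, 5090, 32, LHR), (LAX, MIA, 24, ORD, 5290, 10, SEA), (LAX, MIA, 24, ORD, 5290, 32, LHR), (LAX, MIA, 24, ORD, 6930, 10, SEA), (LAX, MIA, 24, ORD, 6930, 32, LHR), (LAX, MIA, 24, ORD, 8260, 10, SEA), (LAX, MIA, 24, ORD, 8260, 32, LHR), (LAX, MIA, 24, ORD, 8450, 10, SEA), (LAX, MIA, 24, ORD, 8450, 32, LHR), (MIA, MIA, 13, ORD, 4770, 10, SEA), (MIA, MIA, 13, ORD, 4770, 32, LHR), (MIA, MIA, 13, ORD, 5090, 10, SEA), (MIA, MIA, 13, ORD, 5090, 32, LHR), (MIA, MIA, 13, ORD, 5290, 10, SEA), (MIA, MIA, 13, ORD, 5290, 32, LHR), (MIA, MIA, 13, ORD, 6930, 10, SEA), (MIA, MIA, 13, ORD, 6930, 32, LHR), (MIA, MIA, 13, ORD, 8260, 10, SEA), (MIA, MIA, 13, ORD, 8260, 32, LHR), (MIA, MIA, 13, ORD, 8450, 10, SEA), (MIA, MIA, 13, ORD, 8450, 32, LHR), (MIA, SEA, 2, ORD, 4770, 21, LHR), (MIA, SEA, 2, ORD, 4770, 9, BOS), (MIA, SEA, 2, ORD, 5090, 21, LHR), (MIA, SEA, 2, ORD, 5090, 9, BOS), (MIA, SEA, 2, ORD, 5290, 21, LHR), (MIA, SEA, 2, ORD, 5290, 9, BOS), (MIA, SEA, 2, ORD, 6930, 21, LHR), (MIA, SEA, 2, ORD, 6930, 9, BOS), (MIA, SEA, 2, ORD, 8260, 21, LHR), (MIA, SEA, 2, ORD, 8260, 9, BOS), (MIA, SEA, 2, ORD, 8450, 21, LHR), (MIA, SEA, 2, ORD, 8450, 9, BOS)}.
Selection city != SEA: {(HND, MIA, 19, IAD, 8860, 10, SEA), (HND, MIA, 19, IAD, 8860, 32, LHR), (LAX, MIA, 24, ORD, 4770, 10, SEA), (LAX, MIA, 24, ORD, 4770, 32, LHR), (LAX, MIA, 24, ORD, 5090, 10, SEA), (LAX, MIA, 24, ORD, 5090, 32, LHR), (LAX, MIA, 24, ORD, 5290, 10, SEA), (LAX, MIA, 24, ORD, 5290, 32, LHR), (LAX, MIA, 24, ORD, 6930, 10, SEA), (LAX, MIA, 24, ORD, 6930, 32, LHR), (LAX, MIA, 24, ORD, 8260, 10, SEA), (LAX, MIA, 24, ORD, 8260, 32, LHR), (LAX, MIA, 24, ORD, 8450, 10, SEA), (LAX, MIA, 24, ORD, 8450, 32, LHR), (MIA, MIA, 13, ORD, 4770, 10, SEA), (MIA, MIA, 13, ORD, 4770, 32, LHR), (MIA, MIA, 13, ORD, 5090, 10, SEA), (MIA, MIA, 13, ORD, 5090, 32, LHR), (MIA, MIA, 13, ORD, 5290, 10, SEA), (MIA, MIA, 13, ORD, 5290, 32, LHR), (MIA, MIA, 13, ORD, 6930, 10, SEA), (MIA, MIA, 13, ORD, 6930, 32, LHR), (MIA, MIA, 13, ORD, 8260, 10, SEA), (MIA, MIA, 13, ORD, 8260, 32, LHR), (MIA, MIA, 13, ORD, 8450, 10, SEA), (MIA, MIA, 13, ORD, 8450, 32, LHR)}
Selection hours <= 10: {(HND, MIA, 19, IAD, 8860, 10, SEA), (LAX, MIA, 24, ORD, 4770, 10, SEA), (LAX, MIA, 24, ORD, 5090, 10, SEA), (LAX, MIA, 24, ORD, 5290, 10, SEA), (LAX, MIA, 24, ORD, 6930, 10, SEA), (LAX, MIA, 24, ORD, 8260, 10, SEA), (LAX, MIA, 24, ORD, 8450, 10, SEA), (MIA, MIA, 13, ORD, 4770, 10, SEA), (MIA, MIA, 13, ORD, 5090, 10, SEA), (MIA, MIA, 13, ORD, 5290, 10, SEA), (MIA, MIA, 13, ORD, 6930, 10, SEA), (MIA, MIA, 13, ORD, 8260, 10, SEA), (MIA, MIA, 13, ORD, 8450, 10, SEA)}
π[hours, dist]: project onto (hours, dist) (6 duplicate(s) eliminated) → {(10, 4770), (10, 5090), (10, 5290), (10, 6930), (10, 8260), (10, 8450), (10, 8860)}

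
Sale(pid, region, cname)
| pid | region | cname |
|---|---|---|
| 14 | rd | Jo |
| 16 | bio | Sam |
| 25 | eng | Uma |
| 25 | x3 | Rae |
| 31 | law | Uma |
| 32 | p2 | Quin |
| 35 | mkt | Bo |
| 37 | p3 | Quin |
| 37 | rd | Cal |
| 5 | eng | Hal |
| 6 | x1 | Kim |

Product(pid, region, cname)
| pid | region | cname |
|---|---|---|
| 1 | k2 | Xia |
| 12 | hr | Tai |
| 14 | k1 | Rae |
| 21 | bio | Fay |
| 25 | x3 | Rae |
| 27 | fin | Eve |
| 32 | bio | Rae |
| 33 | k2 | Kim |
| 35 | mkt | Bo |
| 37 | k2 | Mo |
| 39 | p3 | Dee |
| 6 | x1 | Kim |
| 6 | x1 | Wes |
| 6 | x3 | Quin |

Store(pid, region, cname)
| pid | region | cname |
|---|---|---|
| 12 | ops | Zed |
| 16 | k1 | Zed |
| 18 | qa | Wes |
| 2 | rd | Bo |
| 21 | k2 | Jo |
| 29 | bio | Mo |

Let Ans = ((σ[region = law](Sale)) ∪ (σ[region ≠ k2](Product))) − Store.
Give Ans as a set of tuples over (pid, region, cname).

{(12, hr, Tai), (14, k1, Rae), (21, bio, Fay), (25, x3, Rae), (27, fin, Eve), (31, law, Uma), (32, bio, Rae), (35, mkt, Bo), (39, p3, Dee), (6, x1, Kim), (6, x1, Wes), (6, x3, Quin)}

Filtering on region = law leaves {(31, law, Uma)}.
Filtering on region ≠ k2 leaves {(12, hr, Tai), (14, k1, Rae), (21, bio, Fay), (25, x3, Rae), (27, fin, Eve), (32, bio, Rae), (35, mkt, Bo), (39, p3, Dee), (6, x1, Kim), (6, x1, Wes), (6, x3, Quin)}.
Set union of the two operands is {(12, hr, Tai), (14, k1, Rae), (21, bio, Fay), (25, x3, Rae), (27, fin, Eve), (31, law, Uma), (32, bio, Rae), (35, mkt, Bo), (39, p3, Dee), (6, x1, Kim), (6, x1, Wes), (6, x3, Quin)}.
Set difference of the two operands is {(12, hr, Tai), (14, k1, Rae), (21, bio, Fay), (25, x3, Rae), (27, fin, Eve), (31, law, Uma), (32, bio, Rae), (35, mkt, Bo), (39, p3, Dee), (6, x1, Kim), (6, x1, Wes), (6, x3, Quin)}.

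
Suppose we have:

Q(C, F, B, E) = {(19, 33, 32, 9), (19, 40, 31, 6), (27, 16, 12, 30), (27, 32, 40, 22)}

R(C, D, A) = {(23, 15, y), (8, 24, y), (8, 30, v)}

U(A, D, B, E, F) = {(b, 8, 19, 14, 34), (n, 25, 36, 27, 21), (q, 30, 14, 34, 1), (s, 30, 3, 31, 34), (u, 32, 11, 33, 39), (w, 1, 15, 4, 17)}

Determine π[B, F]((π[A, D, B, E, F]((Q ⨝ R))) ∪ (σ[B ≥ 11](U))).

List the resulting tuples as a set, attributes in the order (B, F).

Natural join on C: {}
π[A, D, B, E, F]: project onto (A, D, B, E, F) → {}
Filtering on B ≥ 11 leaves {(b, 8, 19, 14, 34), (n, 25, 36, 27, 21), (q, 30, 14, 34, 1), (u, 32, 11, 33, 39), (w, 1, 15, 4, 17)}.
Taking the union: {(b, 8, 19, 14, 34), (n, 25, 36, 27, 21), (q, 30, 14, 34, 1), (u, 32, 11, 33, 39), (w, 1, 15, 4, 17)}
π[B, F]: project onto (B, F) → {(11, 39), (14, 1), (15, 17), (19, 34), (36, 21)}

{(11, 39), (14, 1), (15, 17), (19, 34), (36, 21)}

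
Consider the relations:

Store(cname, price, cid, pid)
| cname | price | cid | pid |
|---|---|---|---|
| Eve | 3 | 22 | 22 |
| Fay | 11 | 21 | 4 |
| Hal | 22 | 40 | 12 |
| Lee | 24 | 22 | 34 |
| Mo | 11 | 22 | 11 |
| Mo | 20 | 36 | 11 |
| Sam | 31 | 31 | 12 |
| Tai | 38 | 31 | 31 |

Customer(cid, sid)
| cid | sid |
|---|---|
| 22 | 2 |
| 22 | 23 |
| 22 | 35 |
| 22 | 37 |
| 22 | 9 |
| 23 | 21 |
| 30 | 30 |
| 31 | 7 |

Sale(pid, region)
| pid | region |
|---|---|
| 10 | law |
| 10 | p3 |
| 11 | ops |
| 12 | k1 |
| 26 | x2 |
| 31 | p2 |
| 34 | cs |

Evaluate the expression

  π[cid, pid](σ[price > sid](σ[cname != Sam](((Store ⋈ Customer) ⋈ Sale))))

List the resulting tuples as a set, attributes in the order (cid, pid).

{(22, 11), (22, 34), (31, 31)}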